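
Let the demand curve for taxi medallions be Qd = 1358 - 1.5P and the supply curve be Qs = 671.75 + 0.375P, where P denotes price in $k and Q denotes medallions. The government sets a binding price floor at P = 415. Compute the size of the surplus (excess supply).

Surplus = 91.875

With P fixed at 415, quantity demanded is 735.5 and quantity supplied is 827.375.
Surplus = Qs - Qd = 827.375 - 735.5 = 91.875.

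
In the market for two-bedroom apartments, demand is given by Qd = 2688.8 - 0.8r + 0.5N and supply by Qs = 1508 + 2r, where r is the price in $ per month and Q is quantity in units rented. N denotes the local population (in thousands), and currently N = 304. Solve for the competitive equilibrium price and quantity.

With N = 304, demand is Qd = 2840.8 - 0.8r.
At equilibrium Qd = Qs, so 2840.8 - 0.8r = 1508 + 2r; collecting terms, 1332.8 = 2.8r and r* = 476.
From the demand curve, Q* = 2840.8 - 0.8(476) = 2460.

r* = 476, Q* = 2460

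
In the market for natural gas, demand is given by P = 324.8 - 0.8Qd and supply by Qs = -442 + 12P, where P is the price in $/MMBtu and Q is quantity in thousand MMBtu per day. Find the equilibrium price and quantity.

Rewriting in direct form: Qd = 406 - 1.25P.
The market clears where 406 - 1.25P = -442 + 12P. Rearranging, 13.25P = 848, hence P* = 64.
From the demand curve, Q* = 406 - 1.25(64) = 326.

P* = 64, Q* = 326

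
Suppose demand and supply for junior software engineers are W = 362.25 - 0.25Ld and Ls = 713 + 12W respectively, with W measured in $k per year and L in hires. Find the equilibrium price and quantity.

Rewriting in direct form: Ld = 1449 - 4W.
The market clears where 1449 - 4W = 713 + 12W. Rearranging, 16W = 736, hence W* = 46.
Substitute back: L* = 1449 - 4(46) = 1265.

W* = 46, L* = 1265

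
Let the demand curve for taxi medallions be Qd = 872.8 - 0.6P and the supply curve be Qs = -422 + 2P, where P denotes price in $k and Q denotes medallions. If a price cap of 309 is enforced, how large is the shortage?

Evaluating both curves at the ceiling price 309 gives Qd = 687.4, Qs = 196.
Shortage = Qd - Qs = 687.4 - 196 = 491.4.

Shortage = 491.4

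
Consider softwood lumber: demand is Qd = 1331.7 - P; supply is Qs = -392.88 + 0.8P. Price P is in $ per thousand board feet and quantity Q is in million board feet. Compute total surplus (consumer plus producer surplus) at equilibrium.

Set Qd = Qs: 1331.7 - P = -392.88 + 0.8P, so 1724.58 = 1.8P and P* = 958.1.
Then Q* = 1331.7 - 958.1 = 373.6.
Demand choke price = 1331.7; supply choke price = 491.1. CS = ½(1331.7 - 958.1)(373.6) = 69788.48; PS = ½(958.1 - 491.1)(373.6) = 87235.6. Total surplus = 157024.08.

Total surplus = 157024.08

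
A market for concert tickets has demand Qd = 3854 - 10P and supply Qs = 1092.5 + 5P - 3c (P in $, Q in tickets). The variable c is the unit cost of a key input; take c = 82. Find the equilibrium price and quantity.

P* = 200.5, Q* = 1849

With c = 82, supply is Qs = 846.5 + 5P.
Set Qd = Qs: 3854 - 10P = 846.5 + 5P, so 3007.5 = 15P and P* = 200.5.
From the demand curve, Q* = 3854 - 10(200.5) = 1849.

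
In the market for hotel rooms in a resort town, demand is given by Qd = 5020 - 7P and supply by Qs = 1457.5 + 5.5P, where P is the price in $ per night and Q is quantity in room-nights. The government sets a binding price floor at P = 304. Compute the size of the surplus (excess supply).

Evaluating both curves at the floor price 304 gives Qd = 2892, Qs = 3129.5.
Surplus = Qs - Qd = 3129.5 - 2892 = 237.5.

Surplus = 237.5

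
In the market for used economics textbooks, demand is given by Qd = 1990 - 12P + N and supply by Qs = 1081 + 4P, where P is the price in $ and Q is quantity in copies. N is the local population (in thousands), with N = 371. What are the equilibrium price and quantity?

With N = 371, demand is Qd = 2361 - 12P.
Set Qd = Qs: 2361 - 12P = 1081 + 4P, so 1280 = 16P and P* = 80.
From the demand curve, Q* = 2361 - 12(80) = 1401.

P* = 80, Q* = 1401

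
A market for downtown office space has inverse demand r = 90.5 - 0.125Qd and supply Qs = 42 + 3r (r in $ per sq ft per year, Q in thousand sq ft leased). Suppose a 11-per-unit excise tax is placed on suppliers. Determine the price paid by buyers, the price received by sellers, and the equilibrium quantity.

r_b = 65, r_s = 54, Q = 204

Inverting to quantity form: Qd = 724 - 8r.
The tax drives a wedge r_b - r_s = 11. Substituting r_s = r_b - 11 into supply: Qs = 9 + 3r_b.
Set Qd = Qs: 724 - 8r_b = 9 + 3r_b, so 715 = 11r_b and r_b = 65.
So r_s = 54 and the quantity traded is Q = 724 - 8(65) = 204.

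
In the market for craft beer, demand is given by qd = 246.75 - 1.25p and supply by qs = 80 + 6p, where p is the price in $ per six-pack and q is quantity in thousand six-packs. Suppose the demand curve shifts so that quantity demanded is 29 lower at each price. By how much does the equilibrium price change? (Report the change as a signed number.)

Δp = -4

The market clears where 246.75 - 1.25p = 80 + 6p. Rearranging, 7.25p = 166.75, hence p* = 23.
Plugging p* into demand: q* = 246.75 - 1.25(23) = 218.
After the shift, demand is qd = 217.75 - 1.25p.
New equilibrium: 137.75 = 7.25p, so p = 19 and q = 194.
Δp = 19 - 23 = -4.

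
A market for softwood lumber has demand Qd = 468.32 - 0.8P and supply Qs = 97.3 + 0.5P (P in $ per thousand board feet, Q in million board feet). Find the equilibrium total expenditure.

At equilibrium Qd = Qs, so 468.32 - 0.8P = 97.3 + 0.5P; collecting terms, 371.02 = 1.3P and P* = 285.4.
Substitute back: Q* = 468.32 - 0.8(285.4) = 240.
Total expenditure = P* × Q* = 285.4 × 240 = 68496.

Total expenditure = 68496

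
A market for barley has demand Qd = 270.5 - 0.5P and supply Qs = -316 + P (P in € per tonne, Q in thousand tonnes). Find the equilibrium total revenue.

Total revenue = 29325

Equating demand and supply, 270.5 - 0.5P = -316 + P gives 1.5P = 586.5, so P* = 391.
Then Q* = 270.5 - 0.5(391) = 75.
Total revenue = P* × Q* = 391 × 75 = 29325.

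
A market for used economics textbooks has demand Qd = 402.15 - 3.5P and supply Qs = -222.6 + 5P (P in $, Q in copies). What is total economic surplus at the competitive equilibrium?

The market clears where 402.15 - 3.5P = -222.6 + 5P. Rearranging, 8.5P = 624.75, hence P* = 73.5.
From the demand curve, Q* = 402.15 - 3.5(73.5) = 144.9.
Demand choke price = 114.9; supply choke price = 44.52. CS = ½(114.9 - 73.5)(144.9) = 2999.43; PS = ½(73.5 - 44.52)(144.9) = 2099.601. Total surplus = 5099.031.

Total surplus = 5099.031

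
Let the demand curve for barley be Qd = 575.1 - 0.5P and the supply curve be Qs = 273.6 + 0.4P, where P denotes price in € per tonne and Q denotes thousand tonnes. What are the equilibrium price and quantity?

P* = 335, Q* = 407.6

At equilibrium Qd = Qs, so 575.1 - 0.5P = 273.6 + 0.4P; collecting terms, 301.5 = 0.9P and P* = 335.
Substitute back: Q* = 575.1 - 0.5(335) = 407.6.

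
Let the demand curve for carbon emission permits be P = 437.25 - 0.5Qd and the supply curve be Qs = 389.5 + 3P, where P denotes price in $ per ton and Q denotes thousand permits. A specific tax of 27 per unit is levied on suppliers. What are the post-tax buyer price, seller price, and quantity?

P_b = 113.2, P_s = 86.2, Q = 648.1

Solving each curve for Q: Qd = 874.5 - 2P.
The tax drives a wedge P_b - P_s = 27. Substituting P_s = P_b - 27 into supply: Qs = 308.5 + 3P_b.
Equate demand and the shifted supply: 874.5 - 2P_b = 308.5 + 3P_b, giving 5P_b = 566, so P_b = 113.2.
So P_s = 86.2 and the quantity traded is Q = 874.5 - 2(113.2) = 648.1.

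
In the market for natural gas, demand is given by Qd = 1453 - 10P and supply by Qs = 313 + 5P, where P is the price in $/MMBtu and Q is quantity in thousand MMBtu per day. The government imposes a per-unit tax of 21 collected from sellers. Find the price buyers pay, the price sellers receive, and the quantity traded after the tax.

Sellers keep P_s = P_b - 21 per unit, so supply in terms of the buyer price is Qs = 208 + 5P_b.
Equate demand and the shifted supply: 1453 - 10P_b = 208 + 5P_b, giving 15P_b = 1245, so P_b = 83.
Then P_s = 83 - 21 = 62 and Q = 1453 - 10(83) = 623.

P_b = 83, P_s = 62, Q = 623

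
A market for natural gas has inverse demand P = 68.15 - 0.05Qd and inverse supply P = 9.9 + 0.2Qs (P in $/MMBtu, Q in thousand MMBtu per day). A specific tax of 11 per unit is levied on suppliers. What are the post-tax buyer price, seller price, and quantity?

In direct form, Qd = 1363 - 20P and Qs = -49.5 + 5P.
With a tax of 11 on suppliers, they supply based on the net price P_s = P_b - 11, so Qs = -104.5 + 5P_b.
Set Qd = Qs: 1363 - 20P_b = -104.5 + 5P_b, so 1467.5 = 25P_b and P_b = 58.7.
Then P_s = 58.7 - 11 = 47.7 and Q = 1363 - 20(58.7) = 189.

P_b = 58.7, P_s = 47.7, Q = 189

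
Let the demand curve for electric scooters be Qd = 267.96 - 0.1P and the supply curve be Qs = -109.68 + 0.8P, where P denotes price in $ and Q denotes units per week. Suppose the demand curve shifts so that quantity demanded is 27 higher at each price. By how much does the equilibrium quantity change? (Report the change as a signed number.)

ΔQ = 24

The market clears where 267.96 - 0.1P = -109.68 + 0.8P. Rearranging, 0.9P = 377.64, hence P* = 419.6.
Substitute back: Q* = 267.96 - 0.1(419.6) = 226.
After the shift, demand is Qd = 294.96 - 0.1P.
Re-solving, 0.9P = 404.64 gives P = 449.6 and Q = 250.
ΔQ = 250 - 226 = 24.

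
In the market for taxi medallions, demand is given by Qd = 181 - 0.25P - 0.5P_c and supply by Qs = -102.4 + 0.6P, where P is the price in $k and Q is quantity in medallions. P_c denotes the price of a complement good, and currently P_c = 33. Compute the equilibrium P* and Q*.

P* = 314, Q* = 86

With P_c = 33, demand is Qd = 164.5 - 0.25P.
Set Qd = Qs: 164.5 - 0.25P = -102.4 + 0.6P, so 266.9 = 0.85P and P* = 314.
From the demand curve, Q* = 164.5 - 0.25(314) = 86.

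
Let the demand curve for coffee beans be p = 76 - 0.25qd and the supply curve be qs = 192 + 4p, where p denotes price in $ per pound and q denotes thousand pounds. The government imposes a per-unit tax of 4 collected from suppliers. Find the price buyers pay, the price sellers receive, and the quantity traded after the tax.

p_b = 16, p_s = 12, q = 240

Rewriting in direct form: qd = 304 - 4p.
Suppliers keep p_s = p_b - 4 per unit, so supply in terms of the buyer price is qs = 176 + 4p_b.
Set qd = qs: 304 - 4p_b = 176 + 4p_b, so 128 = 8p_b and p_b = 16.
Then p_s = 16 - 4 = 12 and q = 304 - 4(16) = 240.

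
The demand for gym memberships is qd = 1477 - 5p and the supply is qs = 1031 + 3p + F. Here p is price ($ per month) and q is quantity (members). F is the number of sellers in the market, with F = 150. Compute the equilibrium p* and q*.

With F = 150, supply is qs = 1181 + 3p.
Set qd = qs: 1477 - 5p = 1181 + 3p, so 296 = 8p and p* = 37.
Then q* = 1477 - 5(37) = 1292.

p* = 37, q* = 1292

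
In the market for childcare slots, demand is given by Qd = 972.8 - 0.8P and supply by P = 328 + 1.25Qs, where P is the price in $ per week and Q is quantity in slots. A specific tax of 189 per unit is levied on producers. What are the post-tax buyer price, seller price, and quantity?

Inverting to quantity form: Qs = -262.4 + 0.8P.
The tax drives a wedge P_b - P_s = 189. Substituting P_s = P_b - 189 into supply: Qs = -413.6 + 0.8P_b.
Set Qd = Qs: 972.8 - 0.8P_b = -413.6 + 0.8P_b, so 1386.4 = 1.6P_b and P_b = 866.5.
So P_s = 677.5 and the quantity traded is Q = 972.8 - 0.8(866.5) = 279.6.

P_b = 866.5, P_s = 677.5, Q = 279.6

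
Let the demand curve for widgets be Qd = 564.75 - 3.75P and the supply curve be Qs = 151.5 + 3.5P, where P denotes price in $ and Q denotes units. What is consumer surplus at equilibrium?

Consumer surplus = 16426.8

At equilibrium Qd = Qs, so 564.75 - 3.75P = 151.5 + 3.5P; collecting terms, 413.25 = 7.25P and P* = 57.
Substitute back: Q* = 564.75 - 3.75(57) = 351.
Demand choke price (Qd = 0): P = 564.75/3.75 = 150.6. Consumer surplus = ½ × (150.6 - 57) × 351 = 16426.8.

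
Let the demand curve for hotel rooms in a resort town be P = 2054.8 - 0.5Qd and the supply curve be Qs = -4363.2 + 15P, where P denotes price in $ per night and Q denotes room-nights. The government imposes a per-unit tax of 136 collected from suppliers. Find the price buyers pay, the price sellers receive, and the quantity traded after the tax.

Solving each curve for Q: Qd = 4109.6 - 2P.
The tax drives a wedge P_b - P_s = 136. Substituting P_s = P_b - 136 into supply: Qs = -6403.2 + 15P_b.
Equate demand and the shifted supply: 4109.6 - 2P_b = -6403.2 + 15P_b, giving 17P_b = 10512.8, so P_b = 618.4.
So P_s = 482.4 and the quantity traded is Q = 4109.6 - 2(618.4) = 2872.8.

P_b = 618.4, P_s = 482.4, Q = 2872.8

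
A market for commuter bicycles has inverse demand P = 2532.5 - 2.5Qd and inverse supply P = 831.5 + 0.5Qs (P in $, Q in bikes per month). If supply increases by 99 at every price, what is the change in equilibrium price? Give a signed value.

Solving each curve for Q: Qd = 1013 - 0.4P and Qs = -1663 + 2P.
Set Qd = Qs: 1013 - 0.4P = -1663 + 2P, so 2676 = 2.4P and P* = 1115.
Plugging P* into demand: Q* = 1013 - 0.4(1115) = 567.
After the shift, supply is Qs = -1564 + 2P.
Re-solving, 2.4P = 2577 gives P = 1073.75 and Q = 583.5.
ΔP = 1073.75 - 1115 = -41.25.

ΔP = -41.25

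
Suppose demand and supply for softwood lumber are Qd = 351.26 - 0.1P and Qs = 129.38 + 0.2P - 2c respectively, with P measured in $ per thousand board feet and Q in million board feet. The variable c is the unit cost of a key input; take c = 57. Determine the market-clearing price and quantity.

With c = 57, supply is Qs = 15.38 + 0.2P.
Set Qd = Qs: 351.26 - 0.1P = 15.38 + 0.2P, so 335.88 = 0.3P and P* = 1119.6.
From the demand curve, Q* = 351.26 - 0.1(1119.6) = 239.3.

P* = 1119.6, Q* = 239.3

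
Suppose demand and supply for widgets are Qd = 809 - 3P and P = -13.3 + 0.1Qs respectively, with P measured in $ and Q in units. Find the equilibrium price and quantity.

P* = 52, Q* = 653

In direct form, Qs = 133 + 10P.
At equilibrium Qd = Qs, so 809 - 3P = 133 + 10P; collecting terms, 676 = 13P and P* = 52.
Then Q* = 809 - 3(52) = 653.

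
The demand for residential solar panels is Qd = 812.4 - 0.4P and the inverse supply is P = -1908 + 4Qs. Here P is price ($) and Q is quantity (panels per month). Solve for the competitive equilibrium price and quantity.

Rewriting in direct form: Qs = 477 + 0.25P.
Equating demand and supply, 812.4 - 0.4P = 477 + 0.25P gives 0.65P = 335.4, so P* = 516.
Then Q* = 812.4 - 0.4(516) = 606.

P* = 516, Q* = 606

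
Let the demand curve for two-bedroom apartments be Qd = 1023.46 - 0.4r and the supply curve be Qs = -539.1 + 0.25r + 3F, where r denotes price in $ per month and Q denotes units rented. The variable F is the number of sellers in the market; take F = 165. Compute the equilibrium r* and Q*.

With F = 165, supply is Qs = -44.1 + 0.25r.
Set Qd = Qs: 1023.46 - 0.4r = -44.1 + 0.25r, so 1067.56 = 0.65r and r* = 1642.4.
Plugging r* into demand: Q* = 1023.46 - 0.4(1642.4) = 366.5.

r* = 1642.4, Q* = 366.5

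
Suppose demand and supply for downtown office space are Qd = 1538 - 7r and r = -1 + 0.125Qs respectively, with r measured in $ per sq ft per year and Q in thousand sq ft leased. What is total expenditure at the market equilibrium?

In direct form, Qs = 8 + 8r.
The market clears where 1538 - 7r = 8 + 8r. Rearranging, 15r = 1530, hence r* = 102.
Substitute back: Q* = 1538 - 7(102) = 824.
Total expenditure = r* × Q* = 102 × 824 = 84048.

Total expenditure = 84048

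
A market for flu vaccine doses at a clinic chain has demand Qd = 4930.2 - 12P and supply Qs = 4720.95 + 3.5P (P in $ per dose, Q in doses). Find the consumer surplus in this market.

Consumer surplus = 947322.135

At equilibrium Qd = Qs, so 4930.2 - 12P = 4720.95 + 3.5P; collecting terms, 209.25 = 15.5P and P* = 13.5.
Substitute back: Q* = 4930.2 - 12(13.5) = 4768.2.
Demand choke price (Qd = 0): P = 4930.2/12 = 410.85. Consumer surplus = ½ × (410.85 - 13.5) × 4768.2 = 947322.135.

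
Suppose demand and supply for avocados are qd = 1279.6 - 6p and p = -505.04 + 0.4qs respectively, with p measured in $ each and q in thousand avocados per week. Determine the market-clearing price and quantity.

Rewriting in direct form: qs = 1262.6 + 2.5p.
Equating demand and supply, 1279.6 - 6p = 1262.6 + 2.5p gives 8.5p = 17, so p* = 2.
Then q* = 1279.6 - 6(2) = 1267.6.

p* = 2, q* = 1267.6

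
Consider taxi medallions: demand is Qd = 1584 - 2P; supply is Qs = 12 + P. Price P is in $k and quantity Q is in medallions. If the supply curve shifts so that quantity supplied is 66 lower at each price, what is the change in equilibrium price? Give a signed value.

Set Qd = Qs: 1584 - 2P = 12 + P, so 1572 = 3P and P* = 524.
Substitute back: Q* = 1584 - 2(524) = 536.
After the shift, supply is Qs = -54 + P.
The new intersection has 1638 = 3P, i.e. P = 546, Q = 492.
ΔP = 546 - 524 = 22.

ΔP = 22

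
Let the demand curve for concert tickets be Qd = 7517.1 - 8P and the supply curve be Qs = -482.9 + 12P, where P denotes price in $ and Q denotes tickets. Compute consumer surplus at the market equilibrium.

Consumer surplus = 1164834.525625

Equating demand and supply, 7517.1 - 8P = -482.9 + 12P gives 20P = 8000, so P* = 400.
Substitute back: Q* = 7517.1 - 8(400) = 4317.1.
Demand choke price (Qd = 0): P = 7517.1/8 = 939.6375. Consumer surplus = ½ × (939.6375 - 400) × 4317.1 = 1164834.525625.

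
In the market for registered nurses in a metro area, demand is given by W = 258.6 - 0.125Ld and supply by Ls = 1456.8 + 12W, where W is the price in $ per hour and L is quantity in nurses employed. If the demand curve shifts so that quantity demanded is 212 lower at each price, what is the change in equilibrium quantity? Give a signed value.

Solving each curve for L: Ld = 2068.8 - 8W.
Equating demand and supply, 2068.8 - 8W = 1456.8 + 12W gives 20W = 612, so W* = 30.6.
Substitute back: L* = 2068.8 - 8(30.6) = 1824.
After the shift, demand is Ld = 1856.8 - 8W.
Re-solving, 20W = 400 gives W = 20 and L = 1696.8.
ΔL = 1696.8 - 1824 = -127.2.

ΔL = -127.2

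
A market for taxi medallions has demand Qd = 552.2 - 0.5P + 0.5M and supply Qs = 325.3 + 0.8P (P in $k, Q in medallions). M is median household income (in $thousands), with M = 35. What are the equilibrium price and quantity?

With M = 35, demand is Qd = 569.7 - 0.5P.
Equating demand and supply, 569.7 - 0.5P = 325.3 + 0.8P gives 1.3P = 244.4, so P* = 188.
Plugging P* into demand: Q* = 569.7 - 0.5(188) = 475.7.

P* = 188, Q* = 475.7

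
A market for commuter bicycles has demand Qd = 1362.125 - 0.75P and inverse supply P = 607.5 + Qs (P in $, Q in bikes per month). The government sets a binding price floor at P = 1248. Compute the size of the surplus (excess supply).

Surplus = 214.375

Rewriting in direct form: Qs = -607.5 + P.
With P fixed at 1248, quantity demanded is 426.125 and quantity supplied is 640.5.
Surplus = Qs - Qd = 640.5 - 426.125 = 214.375.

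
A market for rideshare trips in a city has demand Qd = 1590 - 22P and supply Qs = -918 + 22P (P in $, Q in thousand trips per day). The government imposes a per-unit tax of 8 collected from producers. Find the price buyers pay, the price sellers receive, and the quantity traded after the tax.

Producers keep P_s = P_b - 8 per unit, so supply in terms of the buyer price is Qs = -1094 + 22P_b.
Set Qd = Qs: 1590 - 22P_b = -1094 + 22P_b, so 2684 = 44P_b and P_b = 61.
So P_s = 53 and the quantity traded is Q = 1590 - 22(61) = 248.

P_b = 61, P_s = 53, Q = 248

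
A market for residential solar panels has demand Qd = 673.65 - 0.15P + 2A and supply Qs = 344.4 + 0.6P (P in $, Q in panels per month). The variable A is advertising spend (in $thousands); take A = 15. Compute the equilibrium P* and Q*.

P* = 479, Q* = 631.8

With A = 15, demand is Qd = 703.65 - 0.15P.
At equilibrium Qd = Qs, so 703.65 - 0.15P = 344.4 + 0.6P; collecting terms, 359.25 = 0.75P and P* = 479.
Then Q* = 703.65 - 0.15(479) = 631.8.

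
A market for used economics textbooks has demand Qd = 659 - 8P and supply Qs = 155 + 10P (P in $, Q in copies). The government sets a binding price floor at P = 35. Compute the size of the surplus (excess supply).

Surplus = 126

Evaluating both curves at the floor price 35 gives Qd = 379, Qs = 505.
Surplus = Qs - Qd = 505 - 379 = 126.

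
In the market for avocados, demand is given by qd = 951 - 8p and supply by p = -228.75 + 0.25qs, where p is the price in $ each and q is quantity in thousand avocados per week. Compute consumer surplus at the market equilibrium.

Consumer surplus = 53708.0625

Rewriting in direct form: qs = 915 + 4p.
Equating demand and supply, 951 - 8p = 915 + 4p gives 12p = 36, so p* = 3.
Plugging p* into demand: q* = 951 - 8(3) = 927.
Demand choke price (qd = 0): p = 951/8 = 118.875. Consumer surplus = ½ × (118.875 - 3) × 927 = 53708.0625.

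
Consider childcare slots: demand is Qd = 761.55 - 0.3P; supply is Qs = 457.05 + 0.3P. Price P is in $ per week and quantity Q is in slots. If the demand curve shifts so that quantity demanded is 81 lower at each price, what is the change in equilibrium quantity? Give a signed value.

ΔQ = -40.5

The market clears where 761.55 - 0.3P = 457.05 + 0.3P. Rearranging, 0.6P = 304.5, hence P* = 507.5.
Substitute back: Q* = 761.55 - 0.3(507.5) = 609.3.
After the shift, demand is Qd = 680.55 - 0.3P.
Re-solving, 0.6P = 223.5 gives P = 372.5 and Q = 568.8.
ΔQ = 568.8 - 609.3 = -40.5.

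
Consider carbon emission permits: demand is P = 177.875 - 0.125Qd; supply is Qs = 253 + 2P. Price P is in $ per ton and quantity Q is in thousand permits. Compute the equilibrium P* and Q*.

In direct form, Qd = 1423 - 8P.
At equilibrium Qd = Qs, so 1423 - 8P = 253 + 2P; collecting terms, 1170 = 10P and P* = 117.
Plugging P* into demand: Q* = 1423 - 8(117) = 487.

P* = 117, Q* = 487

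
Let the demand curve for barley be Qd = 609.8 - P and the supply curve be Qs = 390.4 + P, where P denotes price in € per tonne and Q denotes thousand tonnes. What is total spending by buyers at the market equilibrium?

Set Qd = Qs: 609.8 - P = 390.4 + P, so 219.4 = 2P and P* = 109.7.
Substitute back: Q* = 609.8 - 109.7 = 500.1.
Total spending by buyers = P* × Q* = 109.7 × 500.1 = 54860.97.

Total spending by buyers = 54860.97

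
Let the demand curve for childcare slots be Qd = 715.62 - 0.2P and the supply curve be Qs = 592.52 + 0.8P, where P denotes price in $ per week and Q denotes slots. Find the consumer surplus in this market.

Set Qd = Qs: 715.62 - 0.2P = 592.52 + 0.8P, so 123.1 = P and P* = 123.1.
From the demand curve, Q* = 715.62 - 0.2(123.1) = 691.
Demand choke price (Qd = 0): P = 715.62/0.2 = 3578.1. Consumer surplus = ½ × (3578.1 - 123.1) × 691 = 1193702.5.

Consumer surplus = 1193702.5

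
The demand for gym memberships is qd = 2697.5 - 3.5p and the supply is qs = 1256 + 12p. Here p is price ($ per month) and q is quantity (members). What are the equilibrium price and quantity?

p* = 93, q* = 2372

Equating demand and supply, 2697.5 - 3.5p = 1256 + 12p gives 15.5p = 1441.5, so p* = 93.
From the demand curve, q* = 2697.5 - 3.5(93) = 2372.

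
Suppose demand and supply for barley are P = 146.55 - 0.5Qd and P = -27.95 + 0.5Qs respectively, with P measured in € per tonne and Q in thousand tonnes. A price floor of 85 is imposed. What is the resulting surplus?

Surplus = 102.8

Rewriting in direct form: Qd = 293.1 - 2P and Qs = 55.9 + 2P.
Evaluating both curves at the floor price 85 gives Qd = 123.1, Qs = 225.9.
Surplus = Qs - Qd = 225.9 - 123.1 = 102.8.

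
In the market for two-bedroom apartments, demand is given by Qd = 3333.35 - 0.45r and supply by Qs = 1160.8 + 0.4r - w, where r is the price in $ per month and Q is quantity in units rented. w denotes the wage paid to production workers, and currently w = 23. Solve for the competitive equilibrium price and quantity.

r* = 2583, Q* = 2171

With w = 23, supply is Qs = 1137.8 + 0.4r.
At equilibrium Qd = Qs, so 3333.35 - 0.45r = 1137.8 + 0.4r; collecting terms, 2195.55 = 0.85r and r* = 2583.
Substitute back: Q* = 3333.35 - 0.45(2583) = 2171.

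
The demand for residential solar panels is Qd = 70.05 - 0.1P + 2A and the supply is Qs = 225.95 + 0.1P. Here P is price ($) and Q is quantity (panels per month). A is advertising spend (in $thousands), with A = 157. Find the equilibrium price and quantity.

With A = 157, demand is Qd = 384.05 - 0.1P.
At equilibrium Qd = Qs, so 384.05 - 0.1P = 225.95 + 0.1P; collecting terms, 158.1 = 0.2P and P* = 790.5.
From the demand curve, Q* = 384.05 - 0.1(790.5) = 305.

P* = 790.5, Q* = 305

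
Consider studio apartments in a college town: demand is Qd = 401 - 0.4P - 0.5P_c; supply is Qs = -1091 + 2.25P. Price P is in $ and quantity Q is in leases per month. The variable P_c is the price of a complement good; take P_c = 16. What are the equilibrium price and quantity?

With P_c = 16, demand is Qd = 393 - 0.4P.
Equating demand and supply, 393 - 0.4P = -1091 + 2.25P gives 2.65P = 1484, so P* = 560.
Substitute back: Q* = 393 - 0.4(560) = 169.

P* = 560, Q* = 169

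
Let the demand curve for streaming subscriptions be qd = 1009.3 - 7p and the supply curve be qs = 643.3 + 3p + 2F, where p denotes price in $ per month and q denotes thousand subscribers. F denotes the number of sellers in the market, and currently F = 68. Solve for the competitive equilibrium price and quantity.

p* = 23, q* = 848.3

With F = 68, supply is qs = 779.3 + 3p.
The market clears where 1009.3 - 7p = 779.3 + 3p. Rearranging, 10p = 230, hence p* = 23.
Then q* = 1009.3 - 7(23) = 848.3.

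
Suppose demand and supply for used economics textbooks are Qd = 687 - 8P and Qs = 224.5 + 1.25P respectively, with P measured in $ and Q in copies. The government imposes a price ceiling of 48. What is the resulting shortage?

Evaluating both curves at the ceiling price 48 gives Qd = 303, Qs = 284.5.
Shortage = Qd - Qs = 303 - 284.5 = 18.5.

Shortage = 18.5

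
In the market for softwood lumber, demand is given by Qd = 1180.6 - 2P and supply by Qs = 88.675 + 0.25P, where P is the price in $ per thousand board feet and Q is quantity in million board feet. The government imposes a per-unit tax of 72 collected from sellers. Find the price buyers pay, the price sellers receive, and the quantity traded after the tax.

Sellers keep P_s = P_b - 72 per unit, so supply in terms of the buyer price is Qs = 70.675 + 0.25P_b.
Market clearing requires 1180.6 - 2P_b = 70.675 + 0.25P_b; hence 1109.925 = 2.25P_b and P_b = 493.3.
So P_s = 421.3 and the quantity traded is Q = 1180.6 - 2(493.3) = 194.

P_b = 493.3, P_s = 421.3, Q = 194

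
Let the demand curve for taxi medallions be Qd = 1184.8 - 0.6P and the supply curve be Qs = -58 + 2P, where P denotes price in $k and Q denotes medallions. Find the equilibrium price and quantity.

P* = 478, Q* = 898

The market clears where 1184.8 - 0.6P = -58 + 2P. Rearranging, 2.6P = 1242.8, hence P* = 478.
Plugging P* into demand: Q* = 1184.8 - 0.6(478) = 898.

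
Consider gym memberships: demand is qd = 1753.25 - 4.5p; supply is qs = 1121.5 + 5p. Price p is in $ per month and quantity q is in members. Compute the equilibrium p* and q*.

p* = 66.5, q* = 1454

The market clears where 1753.25 - 4.5p = 1121.5 + 5p. Rearranging, 9.5p = 631.75, hence p* = 66.5.
Substitute back: q* = 1753.25 - 4.5(66.5) = 1454.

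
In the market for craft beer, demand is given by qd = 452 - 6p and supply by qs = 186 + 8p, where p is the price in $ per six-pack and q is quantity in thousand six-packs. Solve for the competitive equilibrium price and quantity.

p* = 19, q* = 338

Set qd = qs: 452 - 6p = 186 + 8p, so 266 = 14p and p* = 19.
Then q* = 452 - 6(19) = 338.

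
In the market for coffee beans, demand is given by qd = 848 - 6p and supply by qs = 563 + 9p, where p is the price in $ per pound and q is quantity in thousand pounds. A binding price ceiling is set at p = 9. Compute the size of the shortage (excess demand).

Shortage = 150

At p = 9: qd = 794 and qs = 644.
Shortage = qd - qs = 794 - 644 = 150.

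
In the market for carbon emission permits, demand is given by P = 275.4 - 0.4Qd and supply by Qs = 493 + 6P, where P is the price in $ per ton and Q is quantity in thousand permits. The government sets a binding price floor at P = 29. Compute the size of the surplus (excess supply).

Surplus = 51

Inverting to quantity form: Qd = 688.5 - 2.5P.
Evaluating both curves at the floor price 29 gives Qd = 616, Qs = 667.
Surplus = Qs - Qd = 667 - 616 = 51.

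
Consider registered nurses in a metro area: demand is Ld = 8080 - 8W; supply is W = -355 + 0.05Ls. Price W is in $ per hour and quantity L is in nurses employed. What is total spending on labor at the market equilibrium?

Inverting to quantity form: Ls = 7100 + 20W.
Set Ld = Ls: 8080 - 8W = 7100 + 20W, so 980 = 28W and W* = 35.
Then L* = 8080 - 8(35) = 7800.
Total spending on labor = W* × L* = 35 × 7800 = 273000.

Total spending on labor = 273000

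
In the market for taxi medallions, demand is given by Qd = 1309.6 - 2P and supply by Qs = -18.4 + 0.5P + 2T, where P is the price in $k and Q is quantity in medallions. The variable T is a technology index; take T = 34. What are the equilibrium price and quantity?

With T = 34, supply is Qs = 49.6 + 0.5P.
Equating demand and supply, 1309.6 - 2P = 49.6 + 0.5P gives 2.5P = 1260, so P* = 504.
Plugging P* into demand: Q* = 1309.6 - 2(504) = 301.6.

P* = 504, Q* = 301.6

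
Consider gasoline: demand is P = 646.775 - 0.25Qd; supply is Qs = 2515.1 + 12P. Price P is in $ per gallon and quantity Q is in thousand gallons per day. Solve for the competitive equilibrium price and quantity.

P* = 4.5, Q* = 2569.1

Inverting to quantity form: Qd = 2587.1 - 4P.
At equilibrium Qd = Qs, so 2587.1 - 4P = 2515.1 + 12P; collecting terms, 72 = 16P and P* = 4.5.
Then Q* = 2587.1 - 4(4.5) = 2569.1.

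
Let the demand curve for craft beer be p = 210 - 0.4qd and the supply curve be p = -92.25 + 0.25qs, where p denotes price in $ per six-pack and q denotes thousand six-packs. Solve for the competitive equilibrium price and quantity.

p* = 24, q* = 465

Inverting to quantity form: qd = 525 - 2.5p and qs = 369 + 4p.
Equating demand and supply, 525 - 2.5p = 369 + 4p gives 6.5p = 156, so p* = 24.
Plugging p* into demand: q* = 525 - 2.5(24) = 465.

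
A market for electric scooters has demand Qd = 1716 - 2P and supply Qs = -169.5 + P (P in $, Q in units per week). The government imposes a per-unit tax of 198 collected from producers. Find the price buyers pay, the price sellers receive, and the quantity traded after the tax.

P_b = 694.5, P_s = 496.5, Q = 327

Producers keep P_s = P_b - 198 per unit, so supply in terms of the buyer price is Qs = -367.5 + P_b.
Equate demand and the shifted supply: 1716 - 2P_b = -367.5 + P_b, giving 3P_b = 2083.5, so P_b = 694.5.
Then P_s = 694.5 - 198 = 496.5 and Q = 1716 - 2(694.5) = 327.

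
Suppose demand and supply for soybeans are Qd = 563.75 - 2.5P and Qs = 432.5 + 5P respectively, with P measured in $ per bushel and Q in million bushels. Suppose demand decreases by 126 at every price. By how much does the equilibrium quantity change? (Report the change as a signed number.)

ΔQ = -84

Set Qd = Qs: 563.75 - 2.5P = 432.5 + 5P, so 131.25 = 7.5P and P* = 17.5.
Plugging P* into demand: Q* = 563.75 - 2.5(17.5) = 520.
After the shift, demand is Qd = 437.75 - 2.5P.
The new intersection has 5.25 = 7.5P, i.e. P = 0.7, Q = 436.
ΔQ = 436 - 520 = -84.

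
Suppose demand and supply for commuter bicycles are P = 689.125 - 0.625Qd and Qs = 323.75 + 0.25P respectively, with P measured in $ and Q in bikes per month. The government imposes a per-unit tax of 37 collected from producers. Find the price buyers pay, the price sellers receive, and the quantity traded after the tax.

P_b = 426, P_s = 389, Q = 421

Rewriting in direct form: Qd = 1102.6 - 1.6P.
The tax drives a wedge P_b - P_s = 37. Substituting P_s = P_b - 37 into supply: Qs = 314.5 + 0.25P_b.
Set Qd = Qs: 1102.6 - 1.6P_b = 314.5 + 0.25P_b, so 788.1 = 1.85P_b and P_b = 426.
So P_s = 389 and the quantity traded is Q = 1102.6 - 1.6(426) = 421.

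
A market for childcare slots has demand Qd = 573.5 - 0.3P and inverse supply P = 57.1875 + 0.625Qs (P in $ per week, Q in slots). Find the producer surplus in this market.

Inverting to quantity form: Qs = -91.5 + 1.6P.
At equilibrium Qd = Qs, so 573.5 - 0.3P = -91.5 + 1.6P; collecting terms, 665 = 1.9P and P* = 350.
Substitute back: Q* = 573.5 - 0.3(350) = 468.5.
Supply choke price (Qs = 0): P = 57.1875. Producer surplus = ½ × (350 - 57.1875) × 468.5 = 68591.328125.

Producer surplus = 68591.328125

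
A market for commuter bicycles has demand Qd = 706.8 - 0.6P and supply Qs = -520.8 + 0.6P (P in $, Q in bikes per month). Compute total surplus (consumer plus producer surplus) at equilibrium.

The market clears where 706.8 - 0.6P = -520.8 + 0.6P. Rearranging, 1.2P = 1227.6, hence P* = 1023.
Then Q* = 706.8 - 0.6(1023) = 93.
Demand choke price = 1178; supply choke price = 868. CS = ½(1178 - 1023)(93) = 7207.5; PS = ½(1023 - 868)(93) = 7207.5. Total surplus = 14415.

Total surplus = 14415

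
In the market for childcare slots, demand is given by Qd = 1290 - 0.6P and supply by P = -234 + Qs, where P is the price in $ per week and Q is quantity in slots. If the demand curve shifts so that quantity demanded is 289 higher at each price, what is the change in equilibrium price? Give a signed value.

ΔP = 180.625

Inverting to quantity form: Qs = 234 + P.
At equilibrium Qd = Qs, so 1290 - 0.6P = 234 + P; collecting terms, 1056 = 1.6P and P* = 660.
Plugging P* into demand: Q* = 1290 - 0.6(660) = 894.
After the shift, demand is Qd = 1579 - 0.6P.
New equilibrium: 1345 = 1.6P, so P = 840.625 and Q = 1074.625.
ΔP = 840.625 - 660 = 180.625.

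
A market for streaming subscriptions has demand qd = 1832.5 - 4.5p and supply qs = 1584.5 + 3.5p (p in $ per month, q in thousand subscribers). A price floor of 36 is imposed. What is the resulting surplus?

Surplus = 40

At p = 36: qd = 1670.5 and qs = 1710.5.
Surplus = qs - qd = 1710.5 - 1670.5 = 40.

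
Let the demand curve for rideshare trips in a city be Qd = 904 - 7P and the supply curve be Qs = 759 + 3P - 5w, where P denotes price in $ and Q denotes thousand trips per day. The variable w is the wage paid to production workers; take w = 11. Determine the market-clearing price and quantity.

P* = 20, Q* = 764

With w = 11, supply is Qs = 704 + 3P.
At equilibrium Qd = Qs, so 904 - 7P = 704 + 3P; collecting terms, 200 = 10P and P* = 20.
Substitute back: Q* = 904 - 7(20) = 764.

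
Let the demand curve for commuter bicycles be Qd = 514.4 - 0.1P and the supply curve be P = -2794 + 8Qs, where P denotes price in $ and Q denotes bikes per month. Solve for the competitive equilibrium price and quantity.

Inverting to quantity form: Qs = 349.25 + 0.125P.
Set Qd = Qs: 514.4 - 0.1P = 349.25 + 0.125P, so 165.15 = 0.225P and P* = 734.
From the demand curve, Q* = 514.4 - 0.1(734) = 441.

P* = 734, Q* = 441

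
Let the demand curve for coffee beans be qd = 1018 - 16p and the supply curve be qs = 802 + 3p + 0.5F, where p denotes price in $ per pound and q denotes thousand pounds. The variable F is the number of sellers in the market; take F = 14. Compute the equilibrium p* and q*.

p* = 11, q* = 842

With F = 14, supply is qs = 809 + 3p.
Set qd = qs: 1018 - 16p = 809 + 3p, so 209 = 19p and p* = 11.
From the demand curve, q* = 1018 - 16(11) = 842.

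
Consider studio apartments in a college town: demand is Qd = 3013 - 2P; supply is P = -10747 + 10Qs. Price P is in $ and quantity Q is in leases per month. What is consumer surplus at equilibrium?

Inverting to quantity form: Qs = 1074.7 + 0.1P.
The market clears where 3013 - 2P = 1074.7 + 0.1P. Rearranging, 2.1P = 1938.3, hence P* = 923.
Then Q* = 3013 - 2(923) = 1167.
Demand choke price (Qd = 0): P = 3013/2 = 1506.5. Consumer surplus = ½ × (1506.5 - 923) × 1167 = 340472.25.

Consumer surplus = 340472.25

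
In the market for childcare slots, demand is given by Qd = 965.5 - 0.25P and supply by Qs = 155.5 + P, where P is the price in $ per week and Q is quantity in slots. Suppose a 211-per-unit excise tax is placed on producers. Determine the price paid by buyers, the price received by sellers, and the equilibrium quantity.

With a tax of 211 on producers, they supply based on the net price P_s = P_b - 211, so Qs = -55.5 + P_b.
Market clearing requires 965.5 - 0.25P_b = -55.5 + P_b; hence 1021 = 1.25P_b and P_b = 816.8.
Then P_s = 816.8 - 211 = 605.8 and Q = 965.5 - 0.25(816.8) = 761.3.

P_b = 816.8, P_s = 605.8, Q = 761.3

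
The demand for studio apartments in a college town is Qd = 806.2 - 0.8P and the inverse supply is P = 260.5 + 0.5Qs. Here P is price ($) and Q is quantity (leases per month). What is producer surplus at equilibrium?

In direct form, Qs = -521 + 2P.
Set Qd = Qs: 806.2 - 0.8P = -521 + 2P, so 1327.2 = 2.8P and P* = 474.
Plugging P* into demand: Q* = 806.2 - 0.8(474) = 427.
Supply choke price (Qs = 0): P = 260.5. Producer surplus = ½ × (474 - 260.5) × 427 = 45582.25.

Producer surplus = 45582.25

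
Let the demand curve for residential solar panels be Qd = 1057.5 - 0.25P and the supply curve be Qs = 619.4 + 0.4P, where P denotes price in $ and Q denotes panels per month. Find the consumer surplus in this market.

At equilibrium Qd = Qs, so 1057.5 - 0.25P = 619.4 + 0.4P; collecting terms, 438.1 = 0.65P and P* = 674.
From the demand curve, Q* = 1057.5 - 0.25(674) = 889.
Demand choke price (Qd = 0): P = 1057.5/0.25 = 4230. Consumer surplus = ½ × (4230 - 674) × 889 = 1580642.

Consumer surplus = 1580642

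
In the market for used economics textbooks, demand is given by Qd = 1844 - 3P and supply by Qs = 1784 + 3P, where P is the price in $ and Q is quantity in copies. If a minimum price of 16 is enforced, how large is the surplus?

Evaluating both curves at the floor price 16 gives Qd = 1796, Qs = 1832.
Surplus = Qs - Qd = 1832 - 1796 = 36.

Surplus = 36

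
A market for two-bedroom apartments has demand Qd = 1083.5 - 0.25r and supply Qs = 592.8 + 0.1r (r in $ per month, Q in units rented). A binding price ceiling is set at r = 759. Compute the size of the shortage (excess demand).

Shortage = 225.05

At r = 759: Qd = 893.75 and Qs = 668.7.
Shortage = Qd - Qs = 893.75 - 668.7 = 225.05.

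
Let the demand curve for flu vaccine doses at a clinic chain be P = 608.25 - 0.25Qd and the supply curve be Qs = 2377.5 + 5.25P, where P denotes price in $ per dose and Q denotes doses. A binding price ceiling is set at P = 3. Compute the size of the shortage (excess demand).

Shortage = 27.75

Solving each curve for Q: Qd = 2433 - 4P.
At P = 3: Qd = 2421 and Qs = 2393.25.
Shortage = Qd - Qs = 2421 - 2393.25 = 27.75.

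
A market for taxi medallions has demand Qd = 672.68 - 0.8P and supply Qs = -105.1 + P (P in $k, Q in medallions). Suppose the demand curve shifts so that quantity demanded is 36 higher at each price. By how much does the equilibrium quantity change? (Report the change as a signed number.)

ΔQ = 20

Set Qd = Qs: 672.68 - 0.8P = -105.1 + P, so 777.78 = 1.8P and P* = 432.1.
Then Q* = 672.68 - 0.8(432.1) = 327.
After the shift, demand is Qd = 708.68 - 0.8P.
Re-solving, 1.8P = 813.78 gives P = 452.1 and Q = 347.
ΔQ = 347 - 327 = 20.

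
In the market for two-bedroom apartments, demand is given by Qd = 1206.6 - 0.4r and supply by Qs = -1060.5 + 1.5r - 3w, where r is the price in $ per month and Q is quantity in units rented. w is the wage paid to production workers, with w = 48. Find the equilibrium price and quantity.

With w = 48, supply is Qs = -1204.5 + 1.5r.
Equating demand and supply, 1206.6 - 0.4r = -1204.5 + 1.5r gives 1.9r = 2411.1, so r* = 1269.
Then Q* = 1206.6 - 0.4(1269) = 699.

r* = 1269, Q* = 699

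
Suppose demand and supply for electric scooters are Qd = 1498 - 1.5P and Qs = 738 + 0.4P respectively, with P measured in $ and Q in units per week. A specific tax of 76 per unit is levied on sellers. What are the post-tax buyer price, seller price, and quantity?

With a tax of 76 on sellers, they supply based on the net price P_s = P_b - 76, so Qs = 707.6 + 0.4P_b.
Equate demand and the shifted supply: 1498 - 1.5P_b = 707.6 + 0.4P_b, giving 1.9P_b = 790.4, so P_b = 416.
So P_s = 340 and the quantity traded is Q = 1498 - 1.5(416) = 874.

P_b = 416, P_s = 340, Q = 874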